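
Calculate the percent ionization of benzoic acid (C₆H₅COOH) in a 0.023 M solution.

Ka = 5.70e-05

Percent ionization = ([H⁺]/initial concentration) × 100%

Using Ka equilibrium: x² + Ka×x - Ka×C = 0. Solving: [H⁺] = 1.1168e-03. Percent = (1.1168e-03/0.023) × 100

Percent ionization = 4.86%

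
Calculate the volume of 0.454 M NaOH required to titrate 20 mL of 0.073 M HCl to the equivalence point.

At equivalence: moles acid = moles base. moles HCl = 0.073 × 20/1000 = 0.00146 mol. V_base = moles / 0.454 × 1000 = 3.2 mL.

V_{base} = 3.2 mL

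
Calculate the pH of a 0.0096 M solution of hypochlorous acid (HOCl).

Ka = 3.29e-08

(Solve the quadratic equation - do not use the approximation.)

x² + Ka×x - Ka×C = 0. Using quadratic formula: [H⁺] = 1.7755e-05

pH = 4.75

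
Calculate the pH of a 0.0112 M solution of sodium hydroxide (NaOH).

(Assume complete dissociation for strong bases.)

[OH⁻] = 0.0112 M for strong base. pOH = -log[OH⁻] = 1.95, pH = 14 - pOH

pH = 12.05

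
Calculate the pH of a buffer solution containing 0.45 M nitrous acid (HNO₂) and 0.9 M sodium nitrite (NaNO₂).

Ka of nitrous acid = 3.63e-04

pKa = -log(3.63e-04) = 3.44. pH = pKa + log([A⁻]/[HA]) = 3.44 + log(0.9/0.45)

pH = 3.74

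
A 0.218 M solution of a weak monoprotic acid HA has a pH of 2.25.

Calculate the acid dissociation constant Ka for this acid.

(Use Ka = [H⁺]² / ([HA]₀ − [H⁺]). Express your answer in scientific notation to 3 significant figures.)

[H⁺] = 10^(−pH) = 10^(−2.25) = 5.623e-03 M. For HA ⇌ H⁺ + A⁻, Ka = [H⁺][A⁻]/[HA] = [H⁺]² / ([HA]₀ − [H⁺]) = (5.623e-03)² / (0.218 − 5.623e-03) = 1.49e-04.

K_a = 1.49e-04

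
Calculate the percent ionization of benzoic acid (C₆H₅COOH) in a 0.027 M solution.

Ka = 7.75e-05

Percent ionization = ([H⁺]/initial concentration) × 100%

Using Ka equilibrium: x² + Ka×x - Ka×C = 0. Solving: [H⁺] = 1.4083e-03. Percent = (1.4083e-03/0.027) × 100

Percent ionization = 5.22%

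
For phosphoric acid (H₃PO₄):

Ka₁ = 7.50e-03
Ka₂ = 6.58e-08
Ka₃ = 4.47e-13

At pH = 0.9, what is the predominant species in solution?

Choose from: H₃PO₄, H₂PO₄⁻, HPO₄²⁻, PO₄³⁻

pKa₁ = 2.12, pKa₂ = 7.18, pKa₃ = 12.35. For a polyprotic acid the predominant species crosses at each pKa: below pKa_n the protonated form dominates, above it the deprotonated form does. At pH = 0.9, the predominant species is H₃PO₄.

H₃PO₄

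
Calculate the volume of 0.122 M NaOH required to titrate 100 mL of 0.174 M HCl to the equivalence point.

At equivalence: moles acid = moles base. moles HCl = 0.174 × 100/1000 = 0.0174 mol. V_base = moles / 0.122 × 1000 = 142.6 mL.

V_{base} = 142.6 mL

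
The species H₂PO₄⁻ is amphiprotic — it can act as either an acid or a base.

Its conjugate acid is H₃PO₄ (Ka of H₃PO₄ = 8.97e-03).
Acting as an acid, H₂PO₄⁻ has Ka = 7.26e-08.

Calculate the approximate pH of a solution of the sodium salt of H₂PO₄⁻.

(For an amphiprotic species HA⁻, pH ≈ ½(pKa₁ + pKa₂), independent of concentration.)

pKa₁ = -log(8.97e-03) = 2.05; pKa₂ = -log(7.26e-08) = 7.14. For an amphiprotic species, pH ≈ ½(pKa₁ + pKa₂) = ½(2.05 + 7.14) = 4.59.

pH = 4.59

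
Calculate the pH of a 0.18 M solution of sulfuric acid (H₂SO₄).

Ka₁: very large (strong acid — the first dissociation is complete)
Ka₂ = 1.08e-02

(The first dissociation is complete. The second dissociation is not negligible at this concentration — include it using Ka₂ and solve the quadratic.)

First dissociation is complete: [H⁺]₀ = [HSO₄⁻]₀ = C = 0.18 M. Second dissociation HSO₄⁻ ⇌ H⁺ + SO₄²⁻: let x = [SO₄²⁻]. Ka₂ = (C + x)·x / (C − x) = 1.08e-02 → x² + (C + Ka₂)·x − Ka₂·C = 0 → x² + 0.19080·x − 1.944e-03 = 0. x = (−0.19080 + √(0.19080² + 4 × 1.944e-03)) / 2 = 9.6960e-03 M. [H⁺] = C + x = 0.18 + 9.6960e-03 = 1.8970e-01 M. pH = -log(1.8970e-01) = 0.72.

pH = 0.72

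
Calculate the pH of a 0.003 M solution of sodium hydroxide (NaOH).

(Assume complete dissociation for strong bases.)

[OH⁻] = 0.003 M for strong base. pOH = -log[OH⁻] = 2.52, pH = 14 - pOH

pH = 11.48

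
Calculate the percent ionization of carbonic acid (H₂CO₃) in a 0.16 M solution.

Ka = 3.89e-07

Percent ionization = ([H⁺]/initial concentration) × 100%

Using Ka equilibrium: x² + Ka×x - Ka×C = 0. Solving: [H⁺] = 2.4929e-04. Percent = (2.4929e-04/0.16) × 100

Percent ionization = 0.156%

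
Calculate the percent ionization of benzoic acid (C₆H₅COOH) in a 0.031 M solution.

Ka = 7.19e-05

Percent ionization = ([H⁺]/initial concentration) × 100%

Using Ka equilibrium: x² + Ka×x - Ka×C = 0. Solving: [H⁺] = 1.4574e-03. Percent = (1.4574e-03/0.031) × 100

Percent ionization = 4.7%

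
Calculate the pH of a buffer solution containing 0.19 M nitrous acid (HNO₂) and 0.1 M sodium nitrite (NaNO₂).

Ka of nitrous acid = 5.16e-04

pKa = -log(5.16e-04) = 3.29. pH = pKa + log([A⁻]/[HA]) = 3.29 + log(0.1/0.19)

pH = 3.01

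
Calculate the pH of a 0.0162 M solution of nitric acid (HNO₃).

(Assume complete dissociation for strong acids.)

[H⁺] = 0.0162 M for strong acid. pH = -log[H⁺] = -log(0.0162)

pH = 1.79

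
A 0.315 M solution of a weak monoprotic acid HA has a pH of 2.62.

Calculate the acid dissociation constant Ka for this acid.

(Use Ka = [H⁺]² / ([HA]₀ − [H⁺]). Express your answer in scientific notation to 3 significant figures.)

[H⁺] = 10^(−pH) = 10^(−2.62) = 2.399e-03 M. For HA ⇌ H⁺ + A⁻, Ka = [H⁺][A⁻]/[HA] = [H⁺]² / ([HA]₀ − [H⁺]) = (2.399e-03)² / (0.315 − 2.399e-03) = 1.84e-05.

K_a = 1.84e-05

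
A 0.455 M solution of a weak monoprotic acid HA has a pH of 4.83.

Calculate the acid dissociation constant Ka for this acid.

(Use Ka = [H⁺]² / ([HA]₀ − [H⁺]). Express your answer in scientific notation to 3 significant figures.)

[H⁺] = 10^(−pH) = 10^(−4.83) = 1.479e-05 M. For HA ⇌ H⁺ + A⁻, Ka = [H⁺][A⁻]/[HA] = [H⁺]² / ([HA]₀ − [H⁺]) = (1.479e-05)² / (0.455 − 1.479e-05) = 4.81e-10.

K_a = 4.81e-10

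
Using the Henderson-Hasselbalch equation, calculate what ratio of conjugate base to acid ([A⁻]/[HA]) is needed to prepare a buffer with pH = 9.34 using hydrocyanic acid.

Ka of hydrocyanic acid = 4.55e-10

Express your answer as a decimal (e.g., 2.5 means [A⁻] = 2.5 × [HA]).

pKa = -log(4.55e-10) = 9.3420. pH = pKa + log([A⁻]/[HA]), so log([A⁻]/[HA]) = pH − pKa = 9.34 − 9.3420 = -0.0020. [A⁻]/[HA] = 10^(-0.0020) = 0.995

[A⁻]/[HA] = 0.995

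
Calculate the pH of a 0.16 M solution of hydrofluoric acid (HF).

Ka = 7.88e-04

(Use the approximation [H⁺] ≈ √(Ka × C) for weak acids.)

[H⁺] = √(Ka × C) = √(7.88e-04 × 0.16) = 1.1229e-02. pH = -log(1.1229e-02)

pH = 1.95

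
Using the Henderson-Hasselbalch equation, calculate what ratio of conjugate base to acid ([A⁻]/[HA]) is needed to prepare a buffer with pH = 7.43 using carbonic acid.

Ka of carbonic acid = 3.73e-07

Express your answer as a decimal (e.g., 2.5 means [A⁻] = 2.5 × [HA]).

pKa = -log(3.73e-07) = 6.4283. pH = pKa + log([A⁻]/[HA]), so log([A⁻]/[HA]) = pH − pKa = 7.43 − 6.4283 = 1.0017. [A⁻]/[HA] = 10^(1.0017) = 10.0

[A⁻]/[HA] = 10.0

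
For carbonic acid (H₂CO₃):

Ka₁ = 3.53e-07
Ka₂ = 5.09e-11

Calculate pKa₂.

pKa₂ = -log(Ka₂) = -log(5.09e-11) = 10.29.

pK_{a2} = 10.29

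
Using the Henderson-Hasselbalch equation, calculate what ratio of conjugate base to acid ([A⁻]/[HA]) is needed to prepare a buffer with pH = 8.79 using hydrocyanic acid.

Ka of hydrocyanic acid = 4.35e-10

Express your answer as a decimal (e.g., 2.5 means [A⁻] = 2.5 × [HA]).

pKa = -log(4.35e-10) = 9.3615. pH = pKa + log([A⁻]/[HA]), so log([A⁻]/[HA]) = pH − pKa = 8.79 − 9.3615 = -0.5715. [A⁻]/[HA] = 10^(-0.5715) = 0.268

[A⁻]/[HA] = 0.268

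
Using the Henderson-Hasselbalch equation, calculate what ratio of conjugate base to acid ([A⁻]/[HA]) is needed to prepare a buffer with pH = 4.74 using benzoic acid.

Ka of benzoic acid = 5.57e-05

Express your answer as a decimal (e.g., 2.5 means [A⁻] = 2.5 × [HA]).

pKa = -log(5.57e-05) = 4.2541. pH = pKa + log([A⁻]/[HA]), so log([A⁻]/[HA]) = pH − pKa = 4.74 − 4.2541 = 0.4859. [A⁻]/[HA] = 10^(0.4859) = 3.06

[A⁻]/[HA] = 3.06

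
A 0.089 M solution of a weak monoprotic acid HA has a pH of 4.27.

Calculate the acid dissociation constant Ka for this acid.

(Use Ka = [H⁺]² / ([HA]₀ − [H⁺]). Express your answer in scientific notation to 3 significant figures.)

[H⁺] = 10^(−pH) = 10^(−4.27) = 5.370e-05 M. For HA ⇌ H⁺ + A⁻, Ka = [H⁺][A⁻]/[HA] = [H⁺]² / ([HA]₀ − [H⁺]) = (5.370e-05)² / (0.089 − 5.370e-05) = 3.24e-08.

K_a = 3.24e-08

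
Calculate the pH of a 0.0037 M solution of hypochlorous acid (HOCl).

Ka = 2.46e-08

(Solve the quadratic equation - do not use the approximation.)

x² + Ka×x - Ka×C = 0. Using quadratic formula: [H⁺] = 9.5281e-06

pH = 5.02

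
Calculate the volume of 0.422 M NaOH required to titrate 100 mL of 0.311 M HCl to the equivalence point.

At equivalence: moles acid = moles base. moles HCl = 0.311 × 100/1000 = 0.0311 mol. V_base = moles / 0.422 × 1000 = 73.7 mL.

V_{base} = 73.7 mL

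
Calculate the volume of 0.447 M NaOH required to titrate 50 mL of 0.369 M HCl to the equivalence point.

At equivalence: moles acid = moles base. moles HCl = 0.369 × 50/1000 = 0.01845 mol. V_base = moles / 0.447 × 1000 = 41.3 mL.

V_{base} = 41.3 mL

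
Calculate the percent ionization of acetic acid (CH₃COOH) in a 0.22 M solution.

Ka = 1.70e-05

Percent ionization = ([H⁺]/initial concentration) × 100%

Using Ka equilibrium: x² + Ka×x - Ka×C = 0. Solving: [H⁺] = 1.9254e-03. Percent = (1.9254e-03/0.22) × 100

Percent ionization = 0.875%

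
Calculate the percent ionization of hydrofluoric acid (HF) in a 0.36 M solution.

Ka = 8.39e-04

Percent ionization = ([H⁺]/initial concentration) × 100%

Using Ka equilibrium: x² + Ka×x - Ka×C = 0. Solving: [H⁺] = 1.6965e-02. Percent = (1.6965e-02/0.36) × 100

Percent ionization = 4.71%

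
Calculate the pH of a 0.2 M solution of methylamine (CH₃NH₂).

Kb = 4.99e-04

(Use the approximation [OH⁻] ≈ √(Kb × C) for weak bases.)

[OH⁻] = √(Kb × C) = √(4.99e-04 × 0.2) = 9.9900e-03. pOH = 2.00, pH = 14 - pOH

pH = 12.00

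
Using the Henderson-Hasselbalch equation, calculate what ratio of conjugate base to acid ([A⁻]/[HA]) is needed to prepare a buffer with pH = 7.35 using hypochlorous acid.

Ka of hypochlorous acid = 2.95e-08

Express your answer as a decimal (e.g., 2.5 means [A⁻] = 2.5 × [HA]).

pKa = -log(2.95e-08) = 7.5302. pH = pKa + log([A⁻]/[HA]), so log([A⁻]/[HA]) = pH − pKa = 7.35 − 7.5302 = -0.1802. [A⁻]/[HA] = 10^(-0.1802) = 0.660

[A⁻]/[HA] = 0.660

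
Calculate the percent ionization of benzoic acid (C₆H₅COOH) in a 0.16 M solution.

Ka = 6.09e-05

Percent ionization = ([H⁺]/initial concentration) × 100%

Using Ka equilibrium: x² + Ka×x - Ka×C = 0. Solving: [H⁺] = 3.0912e-03. Percent = (3.0912e-03/0.16) × 100

Percent ionization = 1.93%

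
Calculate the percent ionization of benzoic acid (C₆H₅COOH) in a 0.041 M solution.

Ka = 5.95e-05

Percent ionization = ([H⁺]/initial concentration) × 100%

Using Ka equilibrium: x² + Ka×x - Ka×C = 0. Solving: [H⁺] = 1.5324e-03. Percent = (1.5324e-03/0.041) × 100

Percent ionization = 3.74%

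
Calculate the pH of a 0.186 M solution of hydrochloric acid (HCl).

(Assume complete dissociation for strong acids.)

[H⁺] = 0.186 M for strong acid. pH = -log[H⁺] = -log(0.186)

pH = 0.73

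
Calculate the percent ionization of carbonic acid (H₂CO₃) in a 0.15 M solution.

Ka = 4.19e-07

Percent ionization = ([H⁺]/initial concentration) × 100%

Using Ka equilibrium: x² + Ka×x - Ka×C = 0. Solving: [H⁺] = 2.5049e-04. Percent = (2.5049e-04/0.15) × 100

Percent ionization = 0.167%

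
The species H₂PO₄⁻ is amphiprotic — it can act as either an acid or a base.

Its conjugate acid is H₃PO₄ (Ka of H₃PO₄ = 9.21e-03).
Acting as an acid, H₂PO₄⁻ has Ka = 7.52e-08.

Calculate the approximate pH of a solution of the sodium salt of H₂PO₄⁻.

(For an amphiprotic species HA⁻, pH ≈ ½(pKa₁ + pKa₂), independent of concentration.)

pKa₁ = -log(9.21e-03) = 2.04; pKa₂ = -log(7.52e-08) = 7.12. For an amphiprotic species, pH ≈ ½(pKa₁ + pKa₂) = ½(2.04 + 7.12) = 4.58.

pH = 4.58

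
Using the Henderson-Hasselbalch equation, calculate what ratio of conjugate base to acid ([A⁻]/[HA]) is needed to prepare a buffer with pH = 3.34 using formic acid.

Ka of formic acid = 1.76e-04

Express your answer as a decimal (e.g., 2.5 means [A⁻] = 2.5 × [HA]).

pKa = -log(1.76e-04) = 3.7545. pH = pKa + log([A⁻]/[HA]), so log([A⁻]/[HA]) = pH − pKa = 3.34 − 3.7545 = -0.4145. [A⁻]/[HA] = 10^(-0.4145) = 0.385

[A⁻]/[HA] = 0.385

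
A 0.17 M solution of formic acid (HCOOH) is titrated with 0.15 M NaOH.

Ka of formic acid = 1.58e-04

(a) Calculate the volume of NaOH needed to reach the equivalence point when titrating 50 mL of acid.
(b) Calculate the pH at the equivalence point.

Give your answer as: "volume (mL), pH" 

moles acid = 0.17 × 50/1000 = 0.0085 mol; V_base = moles/0.15 × 1000 = 56.7 mL. At equivalence only the conjugate base is present: [A⁻] = 0.0085/0.107 = 7.9687e-02 M. Kb = Kw/Ka = 6.33e-11; [OH⁻] = √(Kb × [A⁻]) = 2.2458e-06; pOH = 5.65; pH = 14 - pOH = 8.35.

V = 56.7 mL, pH = 8.35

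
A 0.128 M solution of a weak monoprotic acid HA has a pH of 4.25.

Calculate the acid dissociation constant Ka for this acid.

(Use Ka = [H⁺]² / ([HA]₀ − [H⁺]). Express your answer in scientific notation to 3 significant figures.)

[H⁺] = 10^(−pH) = 10^(−4.25) = 5.623e-05 M. For HA ⇌ H⁺ + A⁻, Ka = [H⁺][A⁻]/[HA] = [H⁺]² / ([HA]₀ − [H⁺]) = (5.623e-05)² / (0.128 − 5.623e-05) = 2.47e-08.

K_a = 2.47e-08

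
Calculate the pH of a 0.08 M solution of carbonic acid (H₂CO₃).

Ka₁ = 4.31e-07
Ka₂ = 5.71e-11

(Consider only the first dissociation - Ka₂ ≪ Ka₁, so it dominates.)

First dissociation dominates. From Ka₁ = [H⁺][HA⁻]/[H₂A], x² + Ka₁·x − Ka₁·C = 0 with C = 0.08 M and Ka₁ = 4.31e-07. Solving: [H⁺] = (−Ka₁ + √(Ka₁² + 4·Ka₁·C)) / 2 = 1.8547e-04 M. pH = -log(1.8547e-04) = 3.73.

pH = 3.73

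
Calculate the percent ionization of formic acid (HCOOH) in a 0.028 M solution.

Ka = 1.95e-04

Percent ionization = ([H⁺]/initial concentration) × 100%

Using Ka equilibrium: x² + Ka×x - Ka×C = 0. Solving: [H⁺] = 2.2412e-03. Percent = (2.2412e-03/0.028) × 100

Percent ionization = 8%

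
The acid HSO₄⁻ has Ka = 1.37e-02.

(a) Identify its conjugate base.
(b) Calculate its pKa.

(a) The conjugate base is formed by removing one H⁺ from HSO₄⁻, giving SO₄²⁻. (b) pKa = -log(Ka) = -log(1.37e-02) = 1.86.

Conjugate base: SO₄²⁻; pK_a = 1.86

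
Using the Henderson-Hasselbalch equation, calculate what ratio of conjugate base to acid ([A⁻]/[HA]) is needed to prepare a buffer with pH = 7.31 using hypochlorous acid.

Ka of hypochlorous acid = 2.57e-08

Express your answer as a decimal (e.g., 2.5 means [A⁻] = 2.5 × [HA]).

pKa = -log(2.57e-08) = 7.5901. pH = pKa + log([A⁻]/[HA]), so log([A⁻]/[HA]) = pH − pKa = 7.31 − 7.5901 = -0.2801. [A⁻]/[HA] = 10^(-0.2801) = 0.525

[A⁻]/[HA] = 0.525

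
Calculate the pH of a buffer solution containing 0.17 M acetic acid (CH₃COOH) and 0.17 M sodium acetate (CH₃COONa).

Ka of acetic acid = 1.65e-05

pKa = -log(1.65e-05) = 4.78. pH = pKa + log([A⁻]/[HA]) = 4.78 + log(0.17/0.17)

pH = 4.78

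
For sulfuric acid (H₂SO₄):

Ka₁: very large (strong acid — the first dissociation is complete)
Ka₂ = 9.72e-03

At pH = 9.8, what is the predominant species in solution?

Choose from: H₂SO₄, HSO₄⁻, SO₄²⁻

The first dissociation is complete, so H₂SO₄ itself is never the predominant species in water; pKa₂ = -log(9.72e-03) = 2.01. For a polyprotic acid the predominant species crosses at each pKa: below pKa_n the protonated form dominates, above it the deprotonated form does. At pH = 9.8, the predominant species is SO₄²⁻.

SO₄²⁻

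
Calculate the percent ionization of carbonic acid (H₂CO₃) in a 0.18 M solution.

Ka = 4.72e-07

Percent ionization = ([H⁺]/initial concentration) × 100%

Using Ka equilibrium: x² + Ka×x - Ka×C = 0. Solving: [H⁺] = 2.9124e-04. Percent = (2.9124e-04/0.18) × 100

Percent ionization = 0.162%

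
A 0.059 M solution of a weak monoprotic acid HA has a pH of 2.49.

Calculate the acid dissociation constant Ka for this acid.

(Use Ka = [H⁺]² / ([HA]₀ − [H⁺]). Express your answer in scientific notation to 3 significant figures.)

[H⁺] = 10^(−pH) = 10^(−2.49) = 3.236e-03 M. For HA ⇌ H⁺ + A⁻, Ka = [H⁺][A⁻]/[HA] = [H⁺]² / ([HA]₀ − [H⁺]) = (3.236e-03)² / (0.059 − 3.236e-03) = 1.88e-04.

K_a = 1.88e-04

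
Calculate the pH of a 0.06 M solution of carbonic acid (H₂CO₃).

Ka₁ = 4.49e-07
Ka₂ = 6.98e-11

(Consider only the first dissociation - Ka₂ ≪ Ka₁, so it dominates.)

First dissociation dominates. From Ka₁ = [H⁺][HA⁻]/[H₂A], x² + Ka₁·x − Ka₁·C = 0 with C = 0.06 M and Ka₁ = 4.49e-07. Solving: [H⁺] = (−Ka₁ + √(Ka₁² + 4·Ka₁·C)) / 2 = 1.6391e-04 M. pH = -log(1.6391e-04) = 3.79.

pH = 3.79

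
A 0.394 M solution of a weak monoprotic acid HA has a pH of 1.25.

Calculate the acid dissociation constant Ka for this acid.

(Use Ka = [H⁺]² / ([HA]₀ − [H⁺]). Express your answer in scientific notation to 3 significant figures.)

[H⁺] = 10^(−pH) = 10^(−1.25) = 5.623e-02 M. For HA ⇌ H⁺ + A⁻, Ka = [H⁺][A⁻]/[HA] = [H⁺]² / ([HA]₀ − [H⁺]) = (5.623e-02)² / (0.394 − 5.623e-02) = 9.36e-03.

K_a = 9.36e-03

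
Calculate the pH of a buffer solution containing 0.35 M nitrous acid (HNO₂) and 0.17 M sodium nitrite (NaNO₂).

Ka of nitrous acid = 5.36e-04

pKa = -log(5.36e-04) = 3.27. pH = pKa + log([A⁻]/[HA]) = 3.27 + log(0.17/0.35)

pH = 2.96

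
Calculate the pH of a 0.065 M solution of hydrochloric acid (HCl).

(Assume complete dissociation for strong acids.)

[H⁺] = 0.065 M for strong acid. pH = -log[H⁺] = -log(0.065)

pH = 1.19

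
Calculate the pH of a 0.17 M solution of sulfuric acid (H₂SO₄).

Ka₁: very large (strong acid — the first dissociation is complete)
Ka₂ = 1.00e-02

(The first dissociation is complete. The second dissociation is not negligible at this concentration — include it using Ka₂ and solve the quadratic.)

First dissociation is complete: [H⁺]₀ = [HSO₄⁻]₀ = C = 0.17 M. Second dissociation HSO₄⁻ ⇌ H⁺ + SO₄²⁻: let x = [SO₄²⁻]. Ka₂ = (C + x)·x / (C − x) = 1.00e-02 → x² + (C + Ka₂)·x − Ka₂·C = 0 → x² + 0.18000·x − 1.700e-03 = 0. x = (−0.18000 + √(0.18000² + 4 × 1.700e-03)) / 2 = 8.9949e-03 M. [H⁺] = C + x = 0.17 + 8.9949e-03 = 1.7899e-01 M. pH = -log(1.7899e-01) = 0.75.

pH = 0.75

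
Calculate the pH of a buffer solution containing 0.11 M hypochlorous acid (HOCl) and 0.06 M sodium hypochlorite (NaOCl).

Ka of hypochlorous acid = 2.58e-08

pKa = -log(2.58e-08) = 7.59. pH = pKa + log([A⁻]/[HA]) = 7.59 + log(0.06/0.11)

pH = 7.33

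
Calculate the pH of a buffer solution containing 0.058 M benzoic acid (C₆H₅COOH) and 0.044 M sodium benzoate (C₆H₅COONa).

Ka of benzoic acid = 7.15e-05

pKa = -log(7.15e-05) = 4.15. pH = pKa + log([A⁻]/[HA]) = 4.15 + log(0.044/0.058)

pH = 4.03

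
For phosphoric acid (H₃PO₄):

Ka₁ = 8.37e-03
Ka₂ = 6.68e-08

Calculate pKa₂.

pKa₂ = -log(Ka₂) = -log(6.68e-08) = 7.18.

pK_{a2} = 7.18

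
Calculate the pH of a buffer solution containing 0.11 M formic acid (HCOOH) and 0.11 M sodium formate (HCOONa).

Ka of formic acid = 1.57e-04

pKa = -log(1.57e-04) = 3.80. pH = pKa + log([A⁻]/[HA]) = 3.80 + log(0.11/0.11)

pH = 3.80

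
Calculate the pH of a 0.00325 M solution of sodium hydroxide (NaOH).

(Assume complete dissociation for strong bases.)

[OH⁻] = 0.00325 M for strong base. pOH = -log[OH⁻] = 2.49, pH = 14 - pOH

pH = 11.51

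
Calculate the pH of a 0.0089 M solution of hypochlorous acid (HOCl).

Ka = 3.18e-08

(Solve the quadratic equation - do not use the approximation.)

x² + Ka×x - Ka×C = 0. Using quadratic formula: [H⁺] = 1.6807e-05

pH = 4.77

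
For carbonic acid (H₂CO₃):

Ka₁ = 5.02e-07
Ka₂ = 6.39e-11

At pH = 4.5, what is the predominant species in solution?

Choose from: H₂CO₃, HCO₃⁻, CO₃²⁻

pKa₁ = 6.30, pKa₂ = 10.19. For a polyprotic acid the predominant species crosses at each pKa: below pKa_n the protonated form dominates, above it the deprotonated form does. At pH = 4.5, the predominant species is H₂CO₃.

H₂CO₃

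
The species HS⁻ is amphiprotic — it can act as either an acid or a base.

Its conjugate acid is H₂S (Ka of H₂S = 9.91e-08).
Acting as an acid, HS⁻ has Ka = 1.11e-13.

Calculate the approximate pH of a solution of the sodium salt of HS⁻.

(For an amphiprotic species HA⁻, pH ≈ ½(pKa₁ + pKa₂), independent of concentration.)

pKa₁ = -log(9.91e-08) = 7.00; pKa₂ = -log(1.11e-13) = 12.95. For an amphiprotic species, pH ≈ ½(pKa₁ + pKa₂) = ½(7.00 + 12.95) = 9.98.

pH = 9.98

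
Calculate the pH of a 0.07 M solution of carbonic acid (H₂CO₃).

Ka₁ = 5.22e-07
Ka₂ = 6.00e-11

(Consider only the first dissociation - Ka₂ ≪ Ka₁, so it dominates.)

First dissociation dominates. From Ka₁ = [H⁺][HA⁻]/[H₂A], x² + Ka₁·x − Ka₁·C = 0 with C = 0.07 M and Ka₁ = 5.22e-07. Solving: [H⁺] = (−Ka₁ + √(Ka₁² + 4·Ka₁·C)) / 2 = 1.9089e-04 M. pH = -log(1.9089e-04) = 3.72.

pH = 3.72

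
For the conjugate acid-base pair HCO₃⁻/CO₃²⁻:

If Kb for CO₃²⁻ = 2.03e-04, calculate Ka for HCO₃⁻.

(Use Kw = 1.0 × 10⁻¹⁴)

For a conjugate pair Ka × Kb = Kw, so Ka = Kw/Kb = 1.0 × 10⁻¹⁴ / 2.03e-04 = 4.93e-11.

K_a = 4.93e-11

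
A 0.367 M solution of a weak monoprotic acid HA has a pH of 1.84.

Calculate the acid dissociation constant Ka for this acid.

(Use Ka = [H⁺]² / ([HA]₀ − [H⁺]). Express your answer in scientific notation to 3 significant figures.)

[H⁺] = 10^(−pH) = 10^(−1.84) = 1.445e-02 M. For HA ⇌ H⁺ + A⁻, Ka = [H⁺][A⁻]/[HA] = [H⁺]² / ([HA]₀ − [H⁺]) = (1.445e-02)² / (0.367 − 1.445e-02) = 5.93e-04.

K_a = 5.93e-04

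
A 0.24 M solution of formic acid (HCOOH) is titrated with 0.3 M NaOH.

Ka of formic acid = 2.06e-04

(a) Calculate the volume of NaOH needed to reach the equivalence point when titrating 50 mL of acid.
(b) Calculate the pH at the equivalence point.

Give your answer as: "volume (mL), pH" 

moles acid = 0.24 × 50/1000 = 0.012 mol; V_base = moles/0.3 × 1000 = 40.0 mL. At equivalence only the conjugate base is present: [A⁻] = 0.012/0.090 = 1.3333e-01 M. Kb = Kw/Ka = 4.85e-11; [OH⁻] = √(Kb × [A⁻]) = 2.5441e-06; pOH = 5.59; pH = 14 - pOH = 8.41.

V = 40.0 mL, pH = 8.41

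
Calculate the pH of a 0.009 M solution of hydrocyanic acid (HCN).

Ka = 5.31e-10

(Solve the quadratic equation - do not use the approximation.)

x² + Ka×x - Ka×C = 0. Using quadratic formula: [H⁺] = 2.1858e-06

pH = 5.66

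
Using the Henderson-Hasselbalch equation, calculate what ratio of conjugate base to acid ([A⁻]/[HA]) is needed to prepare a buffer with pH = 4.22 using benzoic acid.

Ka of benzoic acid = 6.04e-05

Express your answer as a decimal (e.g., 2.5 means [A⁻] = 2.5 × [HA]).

pKa = -log(6.04e-05) = 4.2190. pH = pKa + log([A⁻]/[HA]), so log([A⁻]/[HA]) = pH − pKa = 4.22 − 4.2190 = 0.0010. [A⁻]/[HA] = 10^(0.0010) = 1.00

[A⁻]/[HA] = 1.00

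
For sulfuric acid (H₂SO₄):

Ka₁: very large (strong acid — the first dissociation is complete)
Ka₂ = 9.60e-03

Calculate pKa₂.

pKa₂ = -log(Ka₂) = -log(9.60e-03) = 2.02.

pK_{a2} = 2.02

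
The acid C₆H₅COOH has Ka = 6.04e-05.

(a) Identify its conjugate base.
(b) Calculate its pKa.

(a) The conjugate base is formed by removing one H⁺ from C₆H₅COOH, giving C₆H₅COO⁻. (b) pKa = -log(Ka) = -log(6.04e-05) = 4.22.

Conjugate base: C₆H₅COO⁻; pK_a = 4.22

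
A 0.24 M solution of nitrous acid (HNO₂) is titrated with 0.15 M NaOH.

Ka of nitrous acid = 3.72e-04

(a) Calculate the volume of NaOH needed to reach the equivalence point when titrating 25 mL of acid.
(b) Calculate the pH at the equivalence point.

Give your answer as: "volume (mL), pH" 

moles acid = 0.24 × 25/1000 = 0.006 mol; V_base = moles/0.15 × 1000 = 40.0 mL. At equivalence only the conjugate base is present: [A⁻] = 0.006/0.065 = 9.2308e-02 M. Kb = Kw/Ka = 2.69e-11; [OH⁻] = √(Kb × [A⁻]) = 1.5752e-06; pOH = 5.80; pH = 14 - pOH = 8.20.

V = 40.0 mL, pH = 8.20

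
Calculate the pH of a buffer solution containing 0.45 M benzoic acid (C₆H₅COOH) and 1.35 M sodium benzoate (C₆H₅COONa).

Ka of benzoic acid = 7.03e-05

pKa = -log(7.03e-05) = 4.15. pH = pKa + log([A⁻]/[HA]) = 4.15 + log(1.35/0.45)

pH = 4.63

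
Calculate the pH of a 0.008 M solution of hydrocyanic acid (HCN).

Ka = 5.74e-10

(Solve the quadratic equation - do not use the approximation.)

x² + Ka×x - Ka×C = 0. Using quadratic formula: [H⁺] = 2.1426e-06

pH = 5.67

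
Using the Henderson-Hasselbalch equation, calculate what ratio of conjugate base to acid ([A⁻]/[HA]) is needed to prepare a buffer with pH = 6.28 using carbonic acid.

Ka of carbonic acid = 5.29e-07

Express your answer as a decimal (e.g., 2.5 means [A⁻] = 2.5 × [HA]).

pKa = -log(5.29e-07) = 6.2765. pH = pKa + log([A⁻]/[HA]), so log([A⁻]/[HA]) = pH − pKa = 6.28 − 6.2765 = 0.0035. [A⁻]/[HA] = 10^(0.0035) = 1.01

[A⁻]/[HA] = 1.01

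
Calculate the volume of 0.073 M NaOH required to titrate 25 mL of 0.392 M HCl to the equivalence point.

At equivalence: moles acid = moles base. moles HCl = 0.392 × 25/1000 = 0.0098 mol. V_base = moles / 0.073 × 1000 = 134.2 mL.

V_{base} = 134.2 mL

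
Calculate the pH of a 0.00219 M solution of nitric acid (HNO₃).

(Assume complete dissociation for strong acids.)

[H⁺] = 0.00219 M for strong acid. pH = -log[H⁺] = -log(0.00219)

pH = 2.66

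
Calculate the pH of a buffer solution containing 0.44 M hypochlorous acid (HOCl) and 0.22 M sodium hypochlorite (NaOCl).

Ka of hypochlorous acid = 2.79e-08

pKa = -log(2.79e-08) = 7.55. pH = pKa + log([A⁻]/[HA]) = 7.55 + log(0.22/0.44)

pH = 7.25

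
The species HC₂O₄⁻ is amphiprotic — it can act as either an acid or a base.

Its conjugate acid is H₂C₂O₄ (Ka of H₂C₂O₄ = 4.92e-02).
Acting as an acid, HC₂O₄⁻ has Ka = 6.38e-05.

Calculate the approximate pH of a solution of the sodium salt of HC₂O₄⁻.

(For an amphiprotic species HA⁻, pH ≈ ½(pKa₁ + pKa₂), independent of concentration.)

pKa₁ = -log(4.92e-02) = 1.31; pKa₂ = -log(6.38e-05) = 4.20. For an amphiprotic species, pH ≈ ½(pKa₁ + pKa₂) = ½(1.31 + 4.20) = 2.75.

pH = 2.75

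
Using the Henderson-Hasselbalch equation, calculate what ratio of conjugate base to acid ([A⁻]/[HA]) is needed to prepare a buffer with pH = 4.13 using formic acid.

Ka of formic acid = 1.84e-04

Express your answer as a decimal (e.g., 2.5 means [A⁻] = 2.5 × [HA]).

pKa = -log(1.84e-04) = 3.7352. pH = pKa + log([A⁻]/[HA]), so log([A⁻]/[HA]) = pH − pKa = 4.13 − 3.7352 = 0.3948. [A⁻]/[HA] = 10^(0.3948) = 2.48

[A⁻]/[HA] = 2.48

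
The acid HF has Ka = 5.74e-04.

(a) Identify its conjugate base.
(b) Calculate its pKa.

(a) The conjugate base is formed by removing one H⁺ from HF, giving F⁻. (b) pKa = -log(Ka) = -log(5.74e-04) = 3.24.

Conjugate base: F⁻; pK_a = 3.24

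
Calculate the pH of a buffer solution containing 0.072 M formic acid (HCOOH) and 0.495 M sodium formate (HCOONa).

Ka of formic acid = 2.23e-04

pKa = -log(2.23e-04) = 3.65. pH = pKa + log([A⁻]/[HA]) = 3.65 + log(0.495/0.072)

pH = 4.49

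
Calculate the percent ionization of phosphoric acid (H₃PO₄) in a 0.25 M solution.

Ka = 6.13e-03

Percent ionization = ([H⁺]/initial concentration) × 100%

Using Ka equilibrium: x² + Ka×x - Ka×C = 0. Solving: [H⁺] = 3.6202e-02. Percent = (3.6202e-02/0.25) × 100

Percent ionization = 14.5%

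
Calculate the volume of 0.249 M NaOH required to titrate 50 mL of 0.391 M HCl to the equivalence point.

At equivalence: moles acid = moles base. moles HCl = 0.391 × 50/1000 = 0.01955 mol. V_base = moles / 0.249 × 1000 = 78.5 mL.

V_{base} = 78.5 mL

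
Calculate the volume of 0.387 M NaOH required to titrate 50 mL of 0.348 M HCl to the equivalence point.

At equivalence: moles acid = moles base. moles HCl = 0.348 × 50/1000 = 0.0174 mol. V_base = moles / 0.387 × 1000 = 45.0 mL.

V_{base} = 45.0 mL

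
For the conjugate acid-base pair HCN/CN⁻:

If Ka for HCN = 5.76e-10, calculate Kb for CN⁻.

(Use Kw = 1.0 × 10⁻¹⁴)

For a conjugate pair Ka × Kb = Kw, so Kb = Kw/Ka = 1.0 × 10⁻¹⁴ / 5.76e-10 = 1.74e-05.

K_b = 1.74e-05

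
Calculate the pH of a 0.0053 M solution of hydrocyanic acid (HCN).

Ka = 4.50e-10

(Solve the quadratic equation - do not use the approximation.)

x² + Ka×x - Ka×C = 0. Using quadratic formula: [H⁺] = 1.5441e-06

pH = 5.81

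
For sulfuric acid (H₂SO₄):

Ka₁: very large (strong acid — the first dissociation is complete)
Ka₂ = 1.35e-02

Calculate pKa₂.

pKa₂ = -log(Ka₂) = -log(1.35e-02) = 1.87.

pK_{a2} = 1.87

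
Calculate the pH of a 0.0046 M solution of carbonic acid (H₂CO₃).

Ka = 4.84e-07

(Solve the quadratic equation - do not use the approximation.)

x² + Ka×x - Ka×C = 0. Using quadratic formula: [H⁺] = 4.6943e-05

pH = 4.33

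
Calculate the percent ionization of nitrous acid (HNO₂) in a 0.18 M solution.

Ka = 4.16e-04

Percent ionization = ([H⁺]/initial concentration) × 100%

Using Ka equilibrium: x² + Ka×x - Ka×C = 0. Solving: [H⁺] = 8.4478e-03. Percent = (8.4478e-03/0.18) × 100

Percent ionization = 4.69%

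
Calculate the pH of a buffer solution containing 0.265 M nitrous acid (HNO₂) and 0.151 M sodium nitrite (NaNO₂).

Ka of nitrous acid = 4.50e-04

pKa = -log(4.50e-04) = 3.35. pH = pKa + log([A⁻]/[HA]) = 3.35 + log(0.151/0.265)

pH = 3.10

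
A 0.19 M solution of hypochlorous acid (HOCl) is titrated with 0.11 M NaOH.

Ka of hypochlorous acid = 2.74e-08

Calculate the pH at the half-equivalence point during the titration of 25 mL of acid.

At half-equivalence [HA] = [A⁻], so Henderson-Hasselbalch gives pH = pKa = -log(2.74e-08) = 7.56.

pH = pKa = 7.56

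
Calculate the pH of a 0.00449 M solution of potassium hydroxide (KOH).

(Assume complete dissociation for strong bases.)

[OH⁻] = 0.00449 M for strong base. pOH = -log[OH⁻] = 2.35, pH = 14 - pOH

pH = 11.65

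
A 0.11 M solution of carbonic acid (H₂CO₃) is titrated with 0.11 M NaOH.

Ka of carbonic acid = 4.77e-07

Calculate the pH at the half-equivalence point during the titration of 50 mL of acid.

At half-equivalence [HA] = [A⁻], so Henderson-Hasselbalch gives pH = pKa = -log(4.77e-07) = 6.32.

pH = pKa = 6.32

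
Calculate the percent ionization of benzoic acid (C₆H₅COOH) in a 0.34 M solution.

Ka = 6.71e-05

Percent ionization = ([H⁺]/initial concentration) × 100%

Using Ka equilibrium: x² + Ka×x - Ka×C = 0. Solving: [H⁺] = 4.7430e-03. Percent = (4.7430e-03/0.34) × 100

Percent ionization = 1.39%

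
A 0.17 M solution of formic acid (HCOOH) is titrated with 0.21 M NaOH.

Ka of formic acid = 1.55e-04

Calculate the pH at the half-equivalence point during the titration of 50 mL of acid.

At half-equivalence [HA] = [A⁻], so Henderson-Hasselbalch gives pH = pKa = -log(1.55e-04) = 3.81.

pH = pKa = 3.81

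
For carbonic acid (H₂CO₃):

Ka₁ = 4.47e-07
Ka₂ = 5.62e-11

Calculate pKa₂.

pKa₂ = -log(Ka₂) = -log(5.62e-11) = 10.25.

pK_{a2} = 10.25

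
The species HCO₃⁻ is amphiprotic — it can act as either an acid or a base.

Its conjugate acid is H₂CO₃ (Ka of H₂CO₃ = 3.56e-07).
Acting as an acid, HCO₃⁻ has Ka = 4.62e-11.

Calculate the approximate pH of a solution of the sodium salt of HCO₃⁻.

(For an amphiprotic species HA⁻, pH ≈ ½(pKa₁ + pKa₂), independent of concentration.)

pKa₁ = -log(3.56e-07) = 6.45; pKa₂ = -log(4.62e-11) = 10.34. For an amphiprotic species, pH ≈ ½(pKa₁ + pKa₂) = ½(6.45 + 10.34) = 8.39.

pH = 8.39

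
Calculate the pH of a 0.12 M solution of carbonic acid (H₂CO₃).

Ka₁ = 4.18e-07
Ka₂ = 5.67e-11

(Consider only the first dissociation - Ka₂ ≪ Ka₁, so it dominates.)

First dissociation dominates. From Ka₁ = [H⁺][HA⁻]/[H₂A], x² + Ka₁·x − Ka₁·C = 0 with C = 0.12 M and Ka₁ = 4.18e-07. Solving: [H⁺] = (−Ka₁ + √(Ka₁² + 4·Ka₁·C)) / 2 = 2.2376e-04 M. pH = -log(2.2376e-04) = 3.65.

pH = 3.65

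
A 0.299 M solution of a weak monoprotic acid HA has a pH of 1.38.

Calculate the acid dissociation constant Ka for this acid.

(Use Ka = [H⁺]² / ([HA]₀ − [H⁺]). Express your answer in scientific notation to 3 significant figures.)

[H⁺] = 10^(−pH) = 10^(−1.38) = 4.169e-02 M. For HA ⇌ H⁺ + A⁻, Ka = [H⁺][A⁻]/[HA] = [H⁺]² / ([HA]₀ − [H⁺]) = (4.169e-02)² / (0.299 − 4.169e-02) = 6.75e-03.

K_a = 6.75e-03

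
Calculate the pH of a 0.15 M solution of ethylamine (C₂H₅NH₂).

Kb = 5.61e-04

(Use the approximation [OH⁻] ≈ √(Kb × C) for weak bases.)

[OH⁻] = √(Kb × C) = √(5.61e-04 × 0.15) = 9.1733e-03. pOH = 2.04, pH = 14 - pOH

pH = 11.96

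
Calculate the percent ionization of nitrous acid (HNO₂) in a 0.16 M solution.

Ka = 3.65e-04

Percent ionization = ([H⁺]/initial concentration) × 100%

Using Ka equilibrium: x² + Ka×x - Ka×C = 0. Solving: [H⁺] = 7.4617e-03. Percent = (7.4617e-03/0.16) × 100

Percent ionization = 4.66%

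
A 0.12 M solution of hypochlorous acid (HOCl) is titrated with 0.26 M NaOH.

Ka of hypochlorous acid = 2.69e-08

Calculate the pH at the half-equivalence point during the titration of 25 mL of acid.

At half-equivalence [HA] = [A⁻], so Henderson-Hasselbalch gives pH = pKa = -log(2.69e-08) = 7.57.

pH = pKa = 7.57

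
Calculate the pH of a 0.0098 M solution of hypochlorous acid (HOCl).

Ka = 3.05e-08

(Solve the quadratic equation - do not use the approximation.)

x² + Ka×x - Ka×C = 0. Using quadratic formula: [H⁺] = 1.7273e-05

pH = 4.76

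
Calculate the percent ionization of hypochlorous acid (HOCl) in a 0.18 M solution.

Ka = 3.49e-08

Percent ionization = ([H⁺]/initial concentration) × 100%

Using Ka equilibrium: x² + Ka×x - Ka×C = 0. Solving: [H⁺] = 7.9242e-05. Percent = (7.9242e-05/0.18) × 100

Percent ionization = 0.044%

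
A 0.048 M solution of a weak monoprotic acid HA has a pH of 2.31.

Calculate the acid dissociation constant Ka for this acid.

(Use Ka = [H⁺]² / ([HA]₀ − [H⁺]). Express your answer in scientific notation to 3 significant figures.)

[H⁺] = 10^(−pH) = 10^(−2.31) = 4.898e-03 M. For HA ⇌ H⁺ + A⁻, Ka = [H⁺][A⁻]/[HA] = [H⁺]² / ([HA]₀ − [H⁺]) = (4.898e-03)² / (0.048 − 4.898e-03) = 5.57e-04.

K_a = 5.57e-04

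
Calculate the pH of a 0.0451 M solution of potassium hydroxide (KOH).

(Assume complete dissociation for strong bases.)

[OH⁻] = 0.0451 M for strong base. pOH = -log[OH⁻] = 1.35, pH = 14 - pOH

pH = 12.65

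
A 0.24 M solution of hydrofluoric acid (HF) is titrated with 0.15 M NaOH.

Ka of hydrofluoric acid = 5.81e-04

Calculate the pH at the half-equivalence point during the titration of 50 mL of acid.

At half-equivalence [HA] = [A⁻], so Henderson-Hasselbalch gives pH = pKa = -log(5.81e-04) = 3.24.

pH = pKa = 3.24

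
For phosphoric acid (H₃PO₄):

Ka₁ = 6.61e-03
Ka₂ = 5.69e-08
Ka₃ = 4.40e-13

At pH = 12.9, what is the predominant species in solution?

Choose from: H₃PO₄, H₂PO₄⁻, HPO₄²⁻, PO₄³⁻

pKa₁ = 2.18, pKa₂ = 7.24, pKa₃ = 12.36. For a polyprotic acid the predominant species crosses at each pKa: below pKa_n the protonated form dominates, above it the deprotonated form does. At pH = 12.9, the predominant species is PO₄³⁻.

PO₄³⁻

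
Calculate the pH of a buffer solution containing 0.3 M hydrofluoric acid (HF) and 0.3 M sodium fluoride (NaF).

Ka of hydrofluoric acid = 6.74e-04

pKa = -log(6.74e-04) = 3.17. pH = pKa + log([A⁻]/[HA]) = 3.17 + log(0.3/0.3)

pH = 3.17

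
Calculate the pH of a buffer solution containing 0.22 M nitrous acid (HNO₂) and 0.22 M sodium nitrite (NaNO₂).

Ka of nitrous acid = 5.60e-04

pKa = -log(5.60e-04) = 3.25. pH = pKa + log([A⁻]/[HA]) = 3.25 + log(0.22/0.22)

pH = 3.25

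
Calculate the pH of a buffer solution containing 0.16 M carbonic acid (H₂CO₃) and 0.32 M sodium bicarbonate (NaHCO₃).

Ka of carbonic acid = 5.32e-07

pKa = -log(5.32e-07) = 6.27. pH = pKa + log([A⁻]/[HA]) = 6.27 + log(0.32/0.16)

pH = 6.58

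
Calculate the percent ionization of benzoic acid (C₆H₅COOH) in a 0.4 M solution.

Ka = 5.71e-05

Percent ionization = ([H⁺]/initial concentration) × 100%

Using Ka equilibrium: x² + Ka×x - Ka×C = 0. Solving: [H⁺] = 4.7507e-03. Percent = (4.7507e-03/0.4) × 100

Percent ionization = 1.19%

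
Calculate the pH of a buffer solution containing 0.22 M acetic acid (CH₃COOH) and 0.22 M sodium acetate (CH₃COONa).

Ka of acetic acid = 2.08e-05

pKa = -log(2.08e-05) = 4.68. pH = pKa + log([A⁻]/[HA]) = 4.68 + log(0.22/0.22)

pH = 4.68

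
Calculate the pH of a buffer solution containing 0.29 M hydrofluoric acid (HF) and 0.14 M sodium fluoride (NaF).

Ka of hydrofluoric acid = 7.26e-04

pKa = -log(7.26e-04) = 3.14. pH = pKa + log([A⁻]/[HA]) = 3.14 + log(0.14/0.29)

pH = 2.82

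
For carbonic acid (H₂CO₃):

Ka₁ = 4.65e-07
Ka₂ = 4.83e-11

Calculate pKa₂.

pKa₂ = -log(Ka₂) = -log(4.83e-11) = 10.32.

pK_{a2} = 10.32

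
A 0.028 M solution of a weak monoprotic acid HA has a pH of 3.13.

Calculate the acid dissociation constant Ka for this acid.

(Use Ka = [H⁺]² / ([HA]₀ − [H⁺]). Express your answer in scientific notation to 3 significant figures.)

[H⁺] = 10^(−pH) = 10^(−3.13) = 7.413e-04 M. For HA ⇌ H⁺ + A⁻, Ka = [H⁺][A⁻]/[HA] = [H⁺]² / ([HA]₀ − [H⁺]) = (7.413e-04)² / (0.028 − 7.413e-04) = 2.02e-05.

K_a = 2.02e-05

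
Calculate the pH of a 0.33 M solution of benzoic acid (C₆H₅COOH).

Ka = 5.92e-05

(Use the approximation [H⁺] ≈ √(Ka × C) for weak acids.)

[H⁺] = √(Ka × C) = √(5.92e-05 × 0.33) = 4.4200e-03. pH = -log(4.4200e-03)

pH = 2.35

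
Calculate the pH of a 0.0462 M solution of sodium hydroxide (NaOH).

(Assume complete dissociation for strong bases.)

[OH⁻] = 0.0462 M for strong base. pOH = -log[OH⁻] = 1.34, pH = 14 - pOH

pH = 12.66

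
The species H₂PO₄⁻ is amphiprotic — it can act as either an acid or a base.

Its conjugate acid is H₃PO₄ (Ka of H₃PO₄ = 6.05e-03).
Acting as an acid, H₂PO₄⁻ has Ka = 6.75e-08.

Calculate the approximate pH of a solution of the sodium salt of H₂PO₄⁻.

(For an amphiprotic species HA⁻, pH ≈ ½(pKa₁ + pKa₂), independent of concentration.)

pKa₁ = -log(6.05e-03) = 2.22; pKa₂ = -log(6.75e-08) = 7.17. For an amphiprotic species, pH ≈ ½(pKa₁ + pKa₂) = ½(2.22 + 7.17) = 4.69.

pH = 4.69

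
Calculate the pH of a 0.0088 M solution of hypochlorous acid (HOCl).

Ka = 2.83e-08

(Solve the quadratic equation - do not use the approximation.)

x² + Ka×x - Ka×C = 0. Using quadratic formula: [H⁺] = 1.5767e-05

pH = 4.80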